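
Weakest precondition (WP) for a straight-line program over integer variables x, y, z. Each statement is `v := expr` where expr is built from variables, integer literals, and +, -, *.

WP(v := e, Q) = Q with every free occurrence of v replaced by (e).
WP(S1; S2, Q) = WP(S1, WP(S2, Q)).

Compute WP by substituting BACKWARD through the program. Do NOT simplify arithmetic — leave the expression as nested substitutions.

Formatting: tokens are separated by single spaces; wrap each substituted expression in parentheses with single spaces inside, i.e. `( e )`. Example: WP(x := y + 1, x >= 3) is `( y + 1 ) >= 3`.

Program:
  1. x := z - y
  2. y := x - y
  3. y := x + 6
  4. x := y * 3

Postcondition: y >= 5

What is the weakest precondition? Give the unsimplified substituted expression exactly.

post: y >= 5
stmt 4: x := y * 3  -- replace 0 occurrence(s) of x with (y * 3)
  => y >= 5
stmt 3: y := x + 6  -- replace 1 occurrence(s) of y with (x + 6)
  => ( x + 6 ) >= 5
stmt 2: y := x - y  -- replace 0 occurrence(s) of y with (x - y)
  => ( x + 6 ) >= 5
stmt 1: x := z - y  -- replace 1 occurrence(s) of x with (z - y)
  => ( ( z - y ) + 6 ) >= 5

Answer: ( ( z - y ) + 6 ) >= 5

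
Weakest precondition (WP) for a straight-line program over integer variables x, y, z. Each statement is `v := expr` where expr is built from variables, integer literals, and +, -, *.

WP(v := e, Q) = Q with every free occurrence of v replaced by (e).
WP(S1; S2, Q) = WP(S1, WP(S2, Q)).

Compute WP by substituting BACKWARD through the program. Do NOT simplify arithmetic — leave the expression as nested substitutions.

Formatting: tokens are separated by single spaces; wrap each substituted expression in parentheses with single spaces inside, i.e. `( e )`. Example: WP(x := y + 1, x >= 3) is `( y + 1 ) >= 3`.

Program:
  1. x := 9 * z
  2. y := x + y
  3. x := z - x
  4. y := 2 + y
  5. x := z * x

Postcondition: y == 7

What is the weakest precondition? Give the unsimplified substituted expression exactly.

Answer: ( 2 + ( ( 9 * z ) + y ) ) == 7

Derivation:
post: y == 7
stmt 5: x := z * x  -- replace 0 occurrence(s) of x with (z * x)
  => y == 7
stmt 4: y := 2 + y  -- replace 1 occurrence(s) of y with (2 + y)
  => ( 2 + y ) == 7
stmt 3: x := z - x  -- replace 0 occurrence(s) of x with (z - x)
  => ( 2 + y ) == 7
stmt 2: y := x + y  -- replace 1 occurrence(s) of y with (x + y)
  => ( 2 + ( x + y ) ) == 7
stmt 1: x := 9 * z  -- replace 1 occurrence(s) of x with (9 * z)
  => ( 2 + ( ( 9 * z ) + y ) ) == 7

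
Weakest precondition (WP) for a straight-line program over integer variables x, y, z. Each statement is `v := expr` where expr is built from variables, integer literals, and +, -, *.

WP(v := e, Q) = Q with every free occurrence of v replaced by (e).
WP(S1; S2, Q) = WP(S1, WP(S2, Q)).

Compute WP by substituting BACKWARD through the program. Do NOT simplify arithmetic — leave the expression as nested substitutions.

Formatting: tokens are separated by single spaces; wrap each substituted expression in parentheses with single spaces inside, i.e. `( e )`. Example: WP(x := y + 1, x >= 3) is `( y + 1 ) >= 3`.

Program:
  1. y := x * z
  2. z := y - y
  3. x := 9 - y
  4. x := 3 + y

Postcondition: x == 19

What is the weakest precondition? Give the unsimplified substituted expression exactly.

post: x == 19
stmt 4: x := 3 + y  -- replace 1 occurrence(s) of x with (3 + y)
  => ( 3 + y ) == 19
stmt 3: x := 9 - y  -- replace 0 occurrence(s) of x with (9 - y)
  => ( 3 + y ) == 19
stmt 2: z := y - y  -- replace 0 occurrence(s) of z with (y - y)
  => ( 3 + y ) == 19
stmt 1: y := x * z  -- replace 1 occurrence(s) of y with (x * z)
  => ( 3 + ( x * z ) ) == 19

Answer: ( 3 + ( x * z ) ) == 19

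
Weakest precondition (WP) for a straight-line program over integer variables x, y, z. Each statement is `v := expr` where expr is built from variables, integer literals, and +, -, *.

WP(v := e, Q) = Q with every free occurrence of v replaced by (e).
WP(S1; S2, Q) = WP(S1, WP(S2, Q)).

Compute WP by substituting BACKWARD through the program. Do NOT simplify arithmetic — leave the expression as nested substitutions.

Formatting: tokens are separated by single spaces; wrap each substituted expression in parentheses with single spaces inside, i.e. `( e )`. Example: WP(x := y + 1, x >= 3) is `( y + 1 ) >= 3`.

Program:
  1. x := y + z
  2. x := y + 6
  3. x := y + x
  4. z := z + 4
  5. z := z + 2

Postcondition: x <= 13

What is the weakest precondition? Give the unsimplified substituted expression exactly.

post: x <= 13
stmt 5: z := z + 2  -- replace 0 occurrence(s) of z with (z + 2)
  => x <= 13
stmt 4: z := z + 4  -- replace 0 occurrence(s) of z with (z + 4)
  => x <= 13
stmt 3: x := y + x  -- replace 1 occurrence(s) of x with (y + x)
  => ( y + x ) <= 13
stmt 2: x := y + 6  -- replace 1 occurrence(s) of x with (y + 6)
  => ( y + ( y + 6 ) ) <= 13
stmt 1: x := y + z  -- replace 0 occurrence(s) of x with (y + z)
  => ( y + ( y + 6 ) ) <= 13

Answer: ( y + ( y + 6 ) ) <= 13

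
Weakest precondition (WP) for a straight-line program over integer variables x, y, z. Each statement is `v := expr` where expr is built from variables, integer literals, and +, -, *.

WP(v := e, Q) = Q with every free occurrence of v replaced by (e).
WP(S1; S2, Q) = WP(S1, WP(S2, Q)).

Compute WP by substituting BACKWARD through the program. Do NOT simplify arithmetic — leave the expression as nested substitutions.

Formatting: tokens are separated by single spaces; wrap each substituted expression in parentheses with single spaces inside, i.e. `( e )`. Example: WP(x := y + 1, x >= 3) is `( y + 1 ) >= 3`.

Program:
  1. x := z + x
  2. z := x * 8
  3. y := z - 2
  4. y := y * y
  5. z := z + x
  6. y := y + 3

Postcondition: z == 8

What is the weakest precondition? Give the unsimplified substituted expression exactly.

Answer: ( ( ( z + x ) * 8 ) + ( z + x ) ) == 8

Derivation:
post: z == 8
stmt 6: y := y + 3  -- replace 0 occurrence(s) of y with (y + 3)
  => z == 8
stmt 5: z := z + x  -- replace 1 occurrence(s) of z with (z + x)
  => ( z + x ) == 8
stmt 4: y := y * y  -- replace 0 occurrence(s) of y with (y * y)
  => ( z + x ) == 8
stmt 3: y := z - 2  -- replace 0 occurrence(s) of y with (z - 2)
  => ( z + x ) == 8
stmt 2: z := x * 8  -- replace 1 occurrence(s) of z with (x * 8)
  => ( ( x * 8 ) + x ) == 8
stmt 1: x := z + x  -- replace 2 occurrence(s) of x with (z + x)
  => ( ( ( z + x ) * 8 ) + ( z + x ) ) == 8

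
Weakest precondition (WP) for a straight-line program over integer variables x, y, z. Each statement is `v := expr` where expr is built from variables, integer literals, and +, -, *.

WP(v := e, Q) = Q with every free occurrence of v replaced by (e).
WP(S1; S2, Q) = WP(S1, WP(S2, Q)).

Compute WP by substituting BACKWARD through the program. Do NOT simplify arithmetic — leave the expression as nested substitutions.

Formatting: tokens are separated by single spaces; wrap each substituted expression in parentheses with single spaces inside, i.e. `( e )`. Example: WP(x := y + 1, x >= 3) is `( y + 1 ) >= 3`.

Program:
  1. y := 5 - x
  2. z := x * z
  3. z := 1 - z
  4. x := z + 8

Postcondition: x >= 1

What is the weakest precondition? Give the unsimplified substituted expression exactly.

post: x >= 1
stmt 4: x := z + 8  -- replace 1 occurrence(s) of x with (z + 8)
  => ( z + 8 ) >= 1
stmt 3: z := 1 - z  -- replace 1 occurrence(s) of z with (1 - z)
  => ( ( 1 - z ) + 8 ) >= 1
stmt 2: z := x * z  -- replace 1 occurrence(s) of z with (x * z)
  => ( ( 1 - ( x * z ) ) + 8 ) >= 1
stmt 1: y := 5 - x  -- replace 0 occurrence(s) of y with (5 - x)
  => ( ( 1 - ( x * z ) ) + 8 ) >= 1

Answer: ( ( 1 - ( x * z ) ) + 8 ) >= 1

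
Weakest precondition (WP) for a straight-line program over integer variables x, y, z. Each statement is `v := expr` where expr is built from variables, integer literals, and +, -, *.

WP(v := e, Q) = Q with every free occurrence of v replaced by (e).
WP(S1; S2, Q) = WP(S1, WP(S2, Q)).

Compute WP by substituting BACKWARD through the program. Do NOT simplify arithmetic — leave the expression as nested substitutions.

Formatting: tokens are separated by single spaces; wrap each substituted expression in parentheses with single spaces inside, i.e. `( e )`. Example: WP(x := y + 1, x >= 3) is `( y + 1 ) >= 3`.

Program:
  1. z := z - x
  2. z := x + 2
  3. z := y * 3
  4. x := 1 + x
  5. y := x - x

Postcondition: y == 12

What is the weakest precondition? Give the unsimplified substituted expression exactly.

post: y == 12
stmt 5: y := x - x  -- replace 1 occurrence(s) of y with (x - x)
  => ( x - x ) == 12
stmt 4: x := 1 + x  -- replace 2 occurrence(s) of x with (1 + x)
  => ( ( 1 + x ) - ( 1 + x ) ) == 12
stmt 3: z := y * 3  -- replace 0 occurrence(s) of z with (y * 3)
  => ( ( 1 + x ) - ( 1 + x ) ) == 12
stmt 2: z := x + 2  -- replace 0 occurrence(s) of z with (x + 2)
  => ( ( 1 + x ) - ( 1 + x ) ) == 12
stmt 1: z := z - x  -- replace 0 occurrence(s) of z with (z - x)
  => ( ( 1 + x ) - ( 1 + x ) ) == 12

Answer: ( ( 1 + x ) - ( 1 + x ) ) == 12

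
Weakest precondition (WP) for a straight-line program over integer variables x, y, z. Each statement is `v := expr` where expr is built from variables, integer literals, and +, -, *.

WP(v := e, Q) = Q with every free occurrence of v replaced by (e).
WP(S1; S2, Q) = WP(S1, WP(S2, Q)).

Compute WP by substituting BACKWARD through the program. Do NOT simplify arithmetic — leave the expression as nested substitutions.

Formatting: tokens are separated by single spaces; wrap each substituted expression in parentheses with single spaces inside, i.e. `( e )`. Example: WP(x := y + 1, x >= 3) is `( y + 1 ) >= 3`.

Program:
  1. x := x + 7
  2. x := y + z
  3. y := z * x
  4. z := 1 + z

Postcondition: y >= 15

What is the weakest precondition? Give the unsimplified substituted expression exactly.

post: y >= 15
stmt 4: z := 1 + z  -- replace 0 occurrence(s) of z with (1 + z)
  => y >= 15
stmt 3: y := z * x  -- replace 1 occurrence(s) of y with (z * x)
  => ( z * x ) >= 15
stmt 2: x := y + z  -- replace 1 occurrence(s) of x with (y + z)
  => ( z * ( y + z ) ) >= 15
stmt 1: x := x + 7  -- replace 0 occurrence(s) of x with (x + 7)
  => ( z * ( y + z ) ) >= 15

Answer: ( z * ( y + z ) ) >= 15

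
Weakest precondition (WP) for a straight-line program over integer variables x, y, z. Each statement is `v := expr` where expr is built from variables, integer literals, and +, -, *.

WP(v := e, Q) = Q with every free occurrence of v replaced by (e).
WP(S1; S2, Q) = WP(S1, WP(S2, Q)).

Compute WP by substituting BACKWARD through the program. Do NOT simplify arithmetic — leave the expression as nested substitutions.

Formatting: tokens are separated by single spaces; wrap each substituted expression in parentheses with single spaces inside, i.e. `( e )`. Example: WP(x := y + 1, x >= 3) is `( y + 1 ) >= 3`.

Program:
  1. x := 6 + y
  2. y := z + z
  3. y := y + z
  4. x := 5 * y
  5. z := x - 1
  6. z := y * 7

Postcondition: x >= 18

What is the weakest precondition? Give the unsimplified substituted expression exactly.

post: x >= 18
stmt 6: z := y * 7  -- replace 0 occurrence(s) of z with (y * 7)
  => x >= 18
stmt 5: z := x - 1  -- replace 0 occurrence(s) of z with (x - 1)
  => x >= 18
stmt 4: x := 5 * y  -- replace 1 occurrence(s) of x with (5 * y)
  => ( 5 * y ) >= 18
stmt 3: y := y + z  -- replace 1 occurrence(s) of y with (y + z)
  => ( 5 * ( y + z ) ) >= 18
stmt 2: y := z + z  -- replace 1 occurrence(s) of y with (z + z)
  => ( 5 * ( ( z + z ) + z ) ) >= 18
stmt 1: x := 6 + y  -- replace 0 occurrence(s) of x with (6 + y)
  => ( 5 * ( ( z + z ) + z ) ) >= 18

Answer: ( 5 * ( ( z + z ) + z ) ) >= 18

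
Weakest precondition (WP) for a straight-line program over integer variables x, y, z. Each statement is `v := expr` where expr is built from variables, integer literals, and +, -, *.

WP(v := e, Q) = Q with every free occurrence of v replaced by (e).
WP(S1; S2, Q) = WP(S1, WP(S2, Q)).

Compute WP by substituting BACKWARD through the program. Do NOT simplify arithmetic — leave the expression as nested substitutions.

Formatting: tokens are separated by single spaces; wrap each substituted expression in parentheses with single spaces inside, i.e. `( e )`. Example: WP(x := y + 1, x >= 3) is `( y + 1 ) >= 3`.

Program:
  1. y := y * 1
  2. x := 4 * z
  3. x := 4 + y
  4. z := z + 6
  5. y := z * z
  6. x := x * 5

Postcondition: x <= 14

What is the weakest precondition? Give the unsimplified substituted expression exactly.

post: x <= 14
stmt 6: x := x * 5  -- replace 1 occurrence(s) of x with (x * 5)
  => ( x * 5 ) <= 14
stmt 5: y := z * z  -- replace 0 occurrence(s) of y with (z * z)
  => ( x * 5 ) <= 14
stmt 4: z := z + 6  -- replace 0 occurrence(s) of z with (z + 6)
  => ( x * 5 ) <= 14
stmt 3: x := 4 + y  -- replace 1 occurrence(s) of x with (4 + y)
  => ( ( 4 + y ) * 5 ) <= 14
stmt 2: x := 4 * z  -- replace 0 occurrence(s) of x with (4 * z)
  => ( ( 4 + y ) * 5 ) <= 14
stmt 1: y := y * 1  -- replace 1 occurrence(s) of y with (y * 1)
  => ( ( 4 + ( y * 1 ) ) * 5 ) <= 14

Answer: ( ( 4 + ( y * 1 ) ) * 5 ) <= 14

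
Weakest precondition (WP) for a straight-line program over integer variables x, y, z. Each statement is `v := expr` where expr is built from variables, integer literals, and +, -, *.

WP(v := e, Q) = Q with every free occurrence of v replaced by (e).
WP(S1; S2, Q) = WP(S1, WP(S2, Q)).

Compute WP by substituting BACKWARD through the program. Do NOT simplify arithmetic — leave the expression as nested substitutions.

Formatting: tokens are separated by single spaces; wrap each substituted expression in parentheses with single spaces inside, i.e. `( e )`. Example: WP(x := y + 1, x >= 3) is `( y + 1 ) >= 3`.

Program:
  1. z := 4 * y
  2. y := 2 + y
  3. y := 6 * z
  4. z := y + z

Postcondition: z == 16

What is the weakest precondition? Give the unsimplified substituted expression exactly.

post: z == 16
stmt 4: z := y + z  -- replace 1 occurrence(s) of z with (y + z)
  => ( y + z ) == 16
stmt 3: y := 6 * z  -- replace 1 occurrence(s) of y with (6 * z)
  => ( ( 6 * z ) + z ) == 16
stmt 2: y := 2 + y  -- replace 0 occurrence(s) of y with (2 + y)
  => ( ( 6 * z ) + z ) == 16
stmt 1: z := 4 * y  -- replace 2 occurrence(s) of z with (4 * y)
  => ( ( 6 * ( 4 * y ) ) + ( 4 * y ) ) == 16

Answer: ( ( 6 * ( 4 * y ) ) + ( 4 * y ) ) == 16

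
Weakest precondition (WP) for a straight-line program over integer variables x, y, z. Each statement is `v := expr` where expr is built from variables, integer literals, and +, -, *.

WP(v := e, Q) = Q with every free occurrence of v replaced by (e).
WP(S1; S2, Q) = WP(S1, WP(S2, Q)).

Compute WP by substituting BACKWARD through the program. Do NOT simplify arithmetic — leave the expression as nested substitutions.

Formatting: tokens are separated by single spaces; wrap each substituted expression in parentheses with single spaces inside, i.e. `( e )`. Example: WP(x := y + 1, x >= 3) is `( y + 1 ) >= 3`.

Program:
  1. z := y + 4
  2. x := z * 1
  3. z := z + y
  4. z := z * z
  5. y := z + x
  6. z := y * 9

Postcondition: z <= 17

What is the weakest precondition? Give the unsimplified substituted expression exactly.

post: z <= 17
stmt 6: z := y * 9  -- replace 1 occurrence(s) of z with (y * 9)
  => ( y * 9 ) <= 17
stmt 5: y := z + x  -- replace 1 occurrence(s) of y with (z + x)
  => ( ( z + x ) * 9 ) <= 17
stmt 4: z := z * z  -- replace 1 occurrence(s) of z with (z * z)
  => ( ( ( z * z ) + x ) * 9 ) <= 17
stmt 3: z := z + y  -- replace 2 occurrence(s) of z with (z + y)
  => ( ( ( ( z + y ) * ( z + y ) ) + x ) * 9 ) <= 17
stmt 2: x := z * 1  -- replace 1 occurrence(s) of x with (z * 1)
  => ( ( ( ( z + y ) * ( z + y ) ) + ( z * 1 ) ) * 9 ) <= 17
stmt 1: z := y + 4  -- replace 3 occurrence(s) of z with (y + 4)
  => ( ( ( ( ( y + 4 ) + y ) * ( ( y + 4 ) + y ) ) + ( ( y + 4 ) * 1 ) ) * 9 ) <= 17

Answer: ( ( ( ( ( y + 4 ) + y ) * ( ( y + 4 ) + y ) ) + ( ( y + 4 ) * 1 ) ) * 9 ) <= 17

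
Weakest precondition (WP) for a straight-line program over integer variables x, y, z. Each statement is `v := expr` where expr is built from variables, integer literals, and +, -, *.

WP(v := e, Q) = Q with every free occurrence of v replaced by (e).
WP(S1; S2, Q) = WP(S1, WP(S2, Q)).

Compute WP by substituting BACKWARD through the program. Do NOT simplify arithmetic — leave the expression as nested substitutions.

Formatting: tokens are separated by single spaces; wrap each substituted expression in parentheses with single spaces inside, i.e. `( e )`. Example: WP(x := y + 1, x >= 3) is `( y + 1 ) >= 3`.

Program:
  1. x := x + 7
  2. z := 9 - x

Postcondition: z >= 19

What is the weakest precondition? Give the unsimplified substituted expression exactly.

post: z >= 19
stmt 2: z := 9 - x  -- replace 1 occurrence(s) of z with (9 - x)
  => ( 9 - x ) >= 19
stmt 1: x := x + 7  -- replace 1 occurrence(s) of x with (x + 7)
  => ( 9 - ( x + 7 ) ) >= 19

Answer: ( 9 - ( x + 7 ) ) >= 19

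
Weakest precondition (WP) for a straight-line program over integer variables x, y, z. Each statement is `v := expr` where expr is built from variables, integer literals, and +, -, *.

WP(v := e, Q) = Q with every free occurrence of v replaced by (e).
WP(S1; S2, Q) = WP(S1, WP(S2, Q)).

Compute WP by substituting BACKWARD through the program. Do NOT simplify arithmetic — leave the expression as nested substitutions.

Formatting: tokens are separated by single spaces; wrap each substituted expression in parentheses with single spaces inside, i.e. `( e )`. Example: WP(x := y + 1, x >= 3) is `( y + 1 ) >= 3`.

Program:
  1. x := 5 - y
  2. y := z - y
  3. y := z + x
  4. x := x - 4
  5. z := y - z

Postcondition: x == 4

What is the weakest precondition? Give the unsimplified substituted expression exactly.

Answer: ( ( 5 - y ) - 4 ) == 4

Derivation:
post: x == 4
stmt 5: z := y - z  -- replace 0 occurrence(s) of z with (y - z)
  => x == 4
stmt 4: x := x - 4  -- replace 1 occurrence(s) of x with (x - 4)
  => ( x - 4 ) == 4
stmt 3: y := z + x  -- replace 0 occurrence(s) of y with (z + x)
  => ( x - 4 ) == 4
stmt 2: y := z - y  -- replace 0 occurrence(s) of y with (z - y)
  => ( x - 4 ) == 4
stmt 1: x := 5 - y  -- replace 1 occurrence(s) of x with (5 - y)
  => ( ( 5 - y ) - 4 ) == 4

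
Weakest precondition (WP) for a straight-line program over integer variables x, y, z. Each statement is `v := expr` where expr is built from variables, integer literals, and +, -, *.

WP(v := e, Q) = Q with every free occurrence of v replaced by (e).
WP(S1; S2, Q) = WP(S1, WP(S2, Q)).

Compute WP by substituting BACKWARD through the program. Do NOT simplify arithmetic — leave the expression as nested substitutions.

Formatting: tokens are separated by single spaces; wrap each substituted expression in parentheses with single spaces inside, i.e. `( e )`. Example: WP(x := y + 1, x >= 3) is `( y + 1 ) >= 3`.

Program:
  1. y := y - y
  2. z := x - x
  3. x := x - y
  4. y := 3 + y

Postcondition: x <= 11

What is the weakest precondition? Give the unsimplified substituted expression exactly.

Answer: ( x - ( y - y ) ) <= 11

Derivation:
post: x <= 11
stmt 4: y := 3 + y  -- replace 0 occurrence(s) of y with (3 + y)
  => x <= 11
stmt 3: x := x - y  -- replace 1 occurrence(s) of x with (x - y)
  => ( x - y ) <= 11
stmt 2: z := x - x  -- replace 0 occurrence(s) of z with (x - x)
  => ( x - y ) <= 11
stmt 1: y := y - y  -- replace 1 occurrence(s) of y with (y - y)
  => ( x - ( y - y ) ) <= 11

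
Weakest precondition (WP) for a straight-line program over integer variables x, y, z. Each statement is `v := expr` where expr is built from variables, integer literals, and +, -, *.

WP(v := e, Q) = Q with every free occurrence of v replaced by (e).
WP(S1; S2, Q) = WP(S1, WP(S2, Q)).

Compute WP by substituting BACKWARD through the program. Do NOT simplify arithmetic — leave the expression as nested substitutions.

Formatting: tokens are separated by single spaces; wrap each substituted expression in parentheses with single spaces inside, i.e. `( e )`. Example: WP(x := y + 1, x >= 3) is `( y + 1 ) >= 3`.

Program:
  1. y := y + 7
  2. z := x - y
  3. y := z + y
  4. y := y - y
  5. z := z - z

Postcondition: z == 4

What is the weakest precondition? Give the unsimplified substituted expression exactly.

Answer: ( ( x - ( y + 7 ) ) - ( x - ( y + 7 ) ) ) == 4

Derivation:
post: z == 4
stmt 5: z := z - z  -- replace 1 occurrence(s) of z with (z - z)
  => ( z - z ) == 4
stmt 4: y := y - y  -- replace 0 occurrence(s) of y with (y - y)
  => ( z - z ) == 4
stmt 3: y := z + y  -- replace 0 occurrence(s) of y with (z + y)
  => ( z - z ) == 4
stmt 2: z := x - y  -- replace 2 occurrence(s) of z with (x - y)
  => ( ( x - y ) - ( x - y ) ) == 4
stmt 1: y := y + 7  -- replace 2 occurrence(s) of y with (y + 7)
  => ( ( x - ( y + 7 ) ) - ( x - ( y + 7 ) ) ) == 4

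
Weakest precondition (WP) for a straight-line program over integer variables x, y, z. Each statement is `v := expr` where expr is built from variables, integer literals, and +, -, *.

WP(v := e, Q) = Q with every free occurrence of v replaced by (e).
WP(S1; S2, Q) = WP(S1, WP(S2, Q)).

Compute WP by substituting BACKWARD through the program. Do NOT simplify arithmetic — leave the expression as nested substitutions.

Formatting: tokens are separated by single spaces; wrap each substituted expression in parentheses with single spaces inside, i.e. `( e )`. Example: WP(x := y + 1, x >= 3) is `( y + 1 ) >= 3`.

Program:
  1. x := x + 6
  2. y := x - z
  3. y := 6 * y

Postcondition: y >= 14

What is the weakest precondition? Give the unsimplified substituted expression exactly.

post: y >= 14
stmt 3: y := 6 * y  -- replace 1 occurrence(s) of y with (6 * y)
  => ( 6 * y ) >= 14
stmt 2: y := x - z  -- replace 1 occurrence(s) of y with (x - z)
  => ( 6 * ( x - z ) ) >= 14
stmt 1: x := x + 6  -- replace 1 occurrence(s) of x with (x + 6)
  => ( 6 * ( ( x + 6 ) - z ) ) >= 14

Answer: ( 6 * ( ( x + 6 ) - z ) ) >= 14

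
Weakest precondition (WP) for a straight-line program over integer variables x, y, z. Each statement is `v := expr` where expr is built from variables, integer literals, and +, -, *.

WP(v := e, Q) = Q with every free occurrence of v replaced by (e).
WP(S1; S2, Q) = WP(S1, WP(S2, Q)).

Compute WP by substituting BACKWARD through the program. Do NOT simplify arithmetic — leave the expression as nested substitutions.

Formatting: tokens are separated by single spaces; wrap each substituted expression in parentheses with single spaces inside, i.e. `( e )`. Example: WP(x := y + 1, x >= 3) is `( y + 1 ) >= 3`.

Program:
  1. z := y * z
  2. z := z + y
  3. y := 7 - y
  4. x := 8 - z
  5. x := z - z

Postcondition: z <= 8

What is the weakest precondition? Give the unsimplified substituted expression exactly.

Answer: ( ( y * z ) + y ) <= 8

Derivation:
post: z <= 8
stmt 5: x := z - z  -- replace 0 occurrence(s) of x with (z - z)
  => z <= 8
stmt 4: x := 8 - z  -- replace 0 occurrence(s) of x with (8 - z)
  => z <= 8
stmt 3: y := 7 - y  -- replace 0 occurrence(s) of y with (7 - y)
  => z <= 8
stmt 2: z := z + y  -- replace 1 occurrence(s) of z with (z + y)
  => ( z + y ) <= 8
stmt 1: z := y * z  -- replace 1 occurrence(s) of z with (y * z)
  => ( ( y * z ) + y ) <= 8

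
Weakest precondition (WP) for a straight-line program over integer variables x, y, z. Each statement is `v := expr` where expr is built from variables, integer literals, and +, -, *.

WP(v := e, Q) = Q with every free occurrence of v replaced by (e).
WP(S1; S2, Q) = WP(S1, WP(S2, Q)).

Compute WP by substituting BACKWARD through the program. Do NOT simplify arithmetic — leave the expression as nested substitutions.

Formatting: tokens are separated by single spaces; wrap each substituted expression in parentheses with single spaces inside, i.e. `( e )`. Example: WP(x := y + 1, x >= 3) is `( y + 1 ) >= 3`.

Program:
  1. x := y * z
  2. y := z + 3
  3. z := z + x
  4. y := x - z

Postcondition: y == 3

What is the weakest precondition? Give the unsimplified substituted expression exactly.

post: y == 3
stmt 4: y := x - z  -- replace 1 occurrence(s) of y with (x - z)
  => ( x - z ) == 3
stmt 3: z := z + x  -- replace 1 occurrence(s) of z with (z + x)
  => ( x - ( z + x ) ) == 3
stmt 2: y := z + 3  -- replace 0 occurrence(s) of y with (z + 3)
  => ( x - ( z + x ) ) == 3
stmt 1: x := y * z  -- replace 2 occurrence(s) of x with (y * z)
  => ( ( y * z ) - ( z + ( y * z ) ) ) == 3

Answer: ( ( y * z ) - ( z + ( y * z ) ) ) == 3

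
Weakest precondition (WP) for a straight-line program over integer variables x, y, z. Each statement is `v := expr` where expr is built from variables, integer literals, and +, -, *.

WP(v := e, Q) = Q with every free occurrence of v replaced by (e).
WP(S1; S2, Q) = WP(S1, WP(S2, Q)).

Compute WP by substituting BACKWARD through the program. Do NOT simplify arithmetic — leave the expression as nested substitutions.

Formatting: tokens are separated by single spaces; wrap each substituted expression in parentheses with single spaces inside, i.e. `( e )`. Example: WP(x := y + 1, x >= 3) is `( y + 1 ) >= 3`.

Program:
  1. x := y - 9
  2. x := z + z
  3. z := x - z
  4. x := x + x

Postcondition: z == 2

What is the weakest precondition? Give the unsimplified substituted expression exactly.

Answer: ( ( z + z ) - z ) == 2

Derivation:
post: z == 2
stmt 4: x := x + x  -- replace 0 occurrence(s) of x with (x + x)
  => z == 2
stmt 3: z := x - z  -- replace 1 occurrence(s) of z with (x - z)
  => ( x - z ) == 2
stmt 2: x := z + z  -- replace 1 occurrence(s) of x with (z + z)
  => ( ( z + z ) - z ) == 2
stmt 1: x := y - 9  -- replace 0 occurrence(s) of x with (y - 9)
  => ( ( z + z ) - z ) == 2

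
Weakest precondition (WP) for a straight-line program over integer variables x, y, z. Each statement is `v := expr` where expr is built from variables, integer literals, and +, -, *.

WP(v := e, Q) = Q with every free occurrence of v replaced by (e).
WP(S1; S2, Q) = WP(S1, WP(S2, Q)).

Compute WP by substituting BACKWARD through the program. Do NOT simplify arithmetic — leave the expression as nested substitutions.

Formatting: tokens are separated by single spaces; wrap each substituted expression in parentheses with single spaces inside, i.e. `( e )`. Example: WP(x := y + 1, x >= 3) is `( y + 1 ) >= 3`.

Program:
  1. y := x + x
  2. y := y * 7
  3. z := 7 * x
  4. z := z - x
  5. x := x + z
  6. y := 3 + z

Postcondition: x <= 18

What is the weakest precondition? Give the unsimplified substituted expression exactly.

post: x <= 18
stmt 6: y := 3 + z  -- replace 0 occurrence(s) of y with (3 + z)
  => x <= 18
stmt 5: x := x + z  -- replace 1 occurrence(s) of x with (x + z)
  => ( x + z ) <= 18
stmt 4: z := z - x  -- replace 1 occurrence(s) of z with (z - x)
  => ( x + ( z - x ) ) <= 18
stmt 3: z := 7 * x  -- replace 1 occurrence(s) of z with (7 * x)
  => ( x + ( ( 7 * x ) - x ) ) <= 18
stmt 2: y := y * 7  -- replace 0 occurrence(s) of y with (y * 7)
  => ( x + ( ( 7 * x ) - x ) ) <= 18
stmt 1: y := x + x  -- replace 0 occurrence(s) of y with (x + x)
  => ( x + ( ( 7 * x ) - x ) ) <= 18

Answer: ( x + ( ( 7 * x ) - x ) ) <= 18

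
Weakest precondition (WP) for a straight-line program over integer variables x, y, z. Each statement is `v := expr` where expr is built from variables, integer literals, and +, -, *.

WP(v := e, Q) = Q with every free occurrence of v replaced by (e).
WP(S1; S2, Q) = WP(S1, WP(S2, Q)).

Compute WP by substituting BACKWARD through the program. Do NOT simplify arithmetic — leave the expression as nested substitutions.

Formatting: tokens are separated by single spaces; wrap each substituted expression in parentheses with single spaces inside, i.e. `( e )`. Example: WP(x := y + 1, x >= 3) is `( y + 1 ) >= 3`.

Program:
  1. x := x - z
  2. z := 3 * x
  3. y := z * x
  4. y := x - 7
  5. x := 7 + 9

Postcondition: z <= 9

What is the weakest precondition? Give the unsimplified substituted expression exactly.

Answer: ( 3 * ( x - z ) ) <= 9

Derivation:
post: z <= 9
stmt 5: x := 7 + 9  -- replace 0 occurrence(s) of x with (7 + 9)
  => z <= 9
stmt 4: y := x - 7  -- replace 0 occurrence(s) of y with (x - 7)
  => z <= 9
stmt 3: y := z * x  -- replace 0 occurrence(s) of y with (z * x)
  => z <= 9
stmt 2: z := 3 * x  -- replace 1 occurrence(s) of z with (3 * x)
  => ( 3 * x ) <= 9
stmt 1: x := x - z  -- replace 1 occurrence(s) of x with (x - z)
  => ( 3 * ( x - z ) ) <= 9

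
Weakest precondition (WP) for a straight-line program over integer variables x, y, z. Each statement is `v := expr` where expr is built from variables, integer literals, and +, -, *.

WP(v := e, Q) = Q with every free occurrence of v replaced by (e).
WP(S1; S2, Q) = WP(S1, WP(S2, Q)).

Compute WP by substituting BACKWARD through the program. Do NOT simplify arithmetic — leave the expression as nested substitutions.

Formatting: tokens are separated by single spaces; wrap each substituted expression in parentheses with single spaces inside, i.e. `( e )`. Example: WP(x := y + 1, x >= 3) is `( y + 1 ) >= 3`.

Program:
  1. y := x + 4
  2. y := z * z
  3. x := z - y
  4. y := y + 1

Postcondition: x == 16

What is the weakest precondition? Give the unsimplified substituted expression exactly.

post: x == 16
stmt 4: y := y + 1  -- replace 0 occurrence(s) of y with (y + 1)
  => x == 16
stmt 3: x := z - y  -- replace 1 occurrence(s) of x with (z - y)
  => ( z - y ) == 16
stmt 2: y := z * z  -- replace 1 occurrence(s) of y with (z * z)
  => ( z - ( z * z ) ) == 16
stmt 1: y := x + 4  -- replace 0 occurrence(s) of y with (x + 4)
  => ( z - ( z * z ) ) == 16

Answer: ( z - ( z * z ) ) == 16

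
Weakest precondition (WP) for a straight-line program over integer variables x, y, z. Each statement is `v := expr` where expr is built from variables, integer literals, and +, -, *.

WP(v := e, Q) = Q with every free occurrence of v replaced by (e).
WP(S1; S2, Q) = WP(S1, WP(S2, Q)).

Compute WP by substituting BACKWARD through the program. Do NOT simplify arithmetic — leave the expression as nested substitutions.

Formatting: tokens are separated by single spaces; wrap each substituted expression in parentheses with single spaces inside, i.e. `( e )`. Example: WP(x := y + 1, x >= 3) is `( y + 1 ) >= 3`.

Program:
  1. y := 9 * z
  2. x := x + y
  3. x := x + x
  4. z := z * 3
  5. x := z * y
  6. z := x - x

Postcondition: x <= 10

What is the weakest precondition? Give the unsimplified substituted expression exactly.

Answer: ( ( z * 3 ) * ( 9 * z ) ) <= 10

Derivation:
post: x <= 10
stmt 6: z := x - x  -- replace 0 occurrence(s) of z with (x - x)
  => x <= 10
stmt 5: x := z * y  -- replace 1 occurrence(s) of x with (z * y)
  => ( z * y ) <= 10
stmt 4: z := z * 3  -- replace 1 occurrence(s) of z with (z * 3)
  => ( ( z * 3 ) * y ) <= 10
stmt 3: x := x + x  -- replace 0 occurrence(s) of x with (x + x)
  => ( ( z * 3 ) * y ) <= 10
stmt 2: x := x + y  -- replace 0 occurrence(s) of x with (x + y)
  => ( ( z * 3 ) * y ) <= 10
stmt 1: y := 9 * z  -- replace 1 occurrence(s) of y with (9 * z)
  => ( ( z * 3 ) * ( 9 * z ) ) <= 10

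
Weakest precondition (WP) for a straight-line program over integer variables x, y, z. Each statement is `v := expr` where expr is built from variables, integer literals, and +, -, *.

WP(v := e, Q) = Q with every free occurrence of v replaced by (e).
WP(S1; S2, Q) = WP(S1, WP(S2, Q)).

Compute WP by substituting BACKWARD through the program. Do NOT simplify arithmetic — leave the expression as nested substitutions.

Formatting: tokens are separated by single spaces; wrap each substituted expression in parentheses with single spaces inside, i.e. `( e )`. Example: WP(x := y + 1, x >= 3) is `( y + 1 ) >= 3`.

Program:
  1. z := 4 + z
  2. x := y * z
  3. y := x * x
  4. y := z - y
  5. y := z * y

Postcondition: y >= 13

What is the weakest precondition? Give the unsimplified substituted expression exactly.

Answer: ( ( 4 + z ) * ( ( 4 + z ) - ( ( y * ( 4 + z ) ) * ( y * ( 4 + z ) ) ) ) ) >= 13

Derivation:
post: y >= 13
stmt 5: y := z * y  -- replace 1 occurrence(s) of y with (z * y)
  => ( z * y ) >= 13
stmt 4: y := z - y  -- replace 1 occurrence(s) of y with (z - y)
  => ( z * ( z - y ) ) >= 13
stmt 3: y := x * x  -- replace 1 occurrence(s) of y with (x * x)
  => ( z * ( z - ( x * x ) ) ) >= 13
stmt 2: x := y * z  -- replace 2 occurrence(s) of x with (y * z)
  => ( z * ( z - ( ( y * z ) * ( y * z ) ) ) ) >= 13
stmt 1: z := 4 + z  -- replace 4 occurrence(s) of z with (4 + z)
  => ( ( 4 + z ) * ( ( 4 + z ) - ( ( y * ( 4 + z ) ) * ( y * ( 4 + z ) ) ) ) ) >= 13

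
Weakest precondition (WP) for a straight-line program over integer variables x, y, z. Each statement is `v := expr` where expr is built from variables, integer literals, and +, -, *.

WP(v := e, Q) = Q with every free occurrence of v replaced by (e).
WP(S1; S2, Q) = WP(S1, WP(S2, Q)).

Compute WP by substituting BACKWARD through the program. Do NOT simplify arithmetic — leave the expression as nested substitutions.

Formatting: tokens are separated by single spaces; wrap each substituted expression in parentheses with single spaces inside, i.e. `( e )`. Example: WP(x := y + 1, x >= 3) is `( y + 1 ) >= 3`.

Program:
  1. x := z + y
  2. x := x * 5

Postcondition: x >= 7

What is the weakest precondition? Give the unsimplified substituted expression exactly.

post: x >= 7
stmt 2: x := x * 5  -- replace 1 occurrence(s) of x with (x * 5)
  => ( x * 5 ) >= 7
stmt 1: x := z + y  -- replace 1 occurrence(s) of x with (z + y)
  => ( ( z + y ) * 5 ) >= 7

Answer: ( ( z + y ) * 5 ) >= 7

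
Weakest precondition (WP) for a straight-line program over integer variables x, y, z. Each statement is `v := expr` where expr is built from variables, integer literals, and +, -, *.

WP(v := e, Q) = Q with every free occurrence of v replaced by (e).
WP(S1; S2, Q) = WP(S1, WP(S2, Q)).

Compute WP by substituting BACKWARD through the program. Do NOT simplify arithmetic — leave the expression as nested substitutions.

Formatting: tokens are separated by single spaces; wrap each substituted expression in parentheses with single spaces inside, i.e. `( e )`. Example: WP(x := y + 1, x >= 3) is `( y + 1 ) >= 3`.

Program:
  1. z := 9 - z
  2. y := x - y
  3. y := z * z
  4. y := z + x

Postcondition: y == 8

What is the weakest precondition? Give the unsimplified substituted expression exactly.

post: y == 8
stmt 4: y := z + x  -- replace 1 occurrence(s) of y with (z + x)
  => ( z + x ) == 8
stmt 3: y := z * z  -- replace 0 occurrence(s) of y with (z * z)
  => ( z + x ) == 8
stmt 2: y := x - y  -- replace 0 occurrence(s) of y with (x - y)
  => ( z + x ) == 8
stmt 1: z := 9 - z  -- replace 1 occurrence(s) of z with (9 - z)
  => ( ( 9 - z ) + x ) == 8

Answer: ( ( 9 - z ) + x ) == 8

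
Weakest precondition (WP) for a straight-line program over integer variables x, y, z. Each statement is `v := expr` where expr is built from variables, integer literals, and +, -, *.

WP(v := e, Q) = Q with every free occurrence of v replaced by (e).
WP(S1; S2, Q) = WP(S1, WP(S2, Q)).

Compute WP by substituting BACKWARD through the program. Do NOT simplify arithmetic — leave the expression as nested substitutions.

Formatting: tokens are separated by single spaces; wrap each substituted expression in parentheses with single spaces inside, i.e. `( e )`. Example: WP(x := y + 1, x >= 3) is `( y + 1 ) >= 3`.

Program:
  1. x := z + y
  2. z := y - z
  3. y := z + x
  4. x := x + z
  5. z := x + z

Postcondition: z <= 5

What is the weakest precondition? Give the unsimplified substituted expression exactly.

Answer: ( ( ( z + y ) + ( y - z ) ) + ( y - z ) ) <= 5

Derivation:
post: z <= 5
stmt 5: z := x + z  -- replace 1 occurrence(s) of z with (x + z)
  => ( x + z ) <= 5
stmt 4: x := x + z  -- replace 1 occurrence(s) of x with (x + z)
  => ( ( x + z ) + z ) <= 5
stmt 3: y := z + x  -- replace 0 occurrence(s) of y with (z + x)
  => ( ( x + z ) + z ) <= 5
stmt 2: z := y - z  -- replace 2 occurrence(s) of z with (y - z)
  => ( ( x + ( y - z ) ) + ( y - z ) ) <= 5
stmt 1: x := z + y  -- replace 1 occurrence(s) of x with (z + y)
  => ( ( ( z + y ) + ( y - z ) ) + ( y - z ) ) <= 5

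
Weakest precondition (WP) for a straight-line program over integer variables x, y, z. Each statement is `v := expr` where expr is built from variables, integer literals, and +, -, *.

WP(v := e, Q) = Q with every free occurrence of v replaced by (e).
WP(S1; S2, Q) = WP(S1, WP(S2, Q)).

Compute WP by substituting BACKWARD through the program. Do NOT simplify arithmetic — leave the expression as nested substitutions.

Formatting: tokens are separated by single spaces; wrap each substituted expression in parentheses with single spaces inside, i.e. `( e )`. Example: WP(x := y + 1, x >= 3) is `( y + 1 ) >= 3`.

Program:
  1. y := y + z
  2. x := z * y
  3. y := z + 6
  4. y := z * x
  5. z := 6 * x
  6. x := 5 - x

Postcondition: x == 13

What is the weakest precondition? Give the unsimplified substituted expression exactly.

Answer: ( 5 - ( z * ( y + z ) ) ) == 13

Derivation:
post: x == 13
stmt 6: x := 5 - x  -- replace 1 occurrence(s) of x with (5 - x)
  => ( 5 - x ) == 13
stmt 5: z := 6 * x  -- replace 0 occurrence(s) of z with (6 * x)
  => ( 5 - x ) == 13
stmt 4: y := z * x  -- replace 0 occurrence(s) of y with (z * x)
  => ( 5 - x ) == 13
stmt 3: y := z + 6  -- replace 0 occurrence(s) of y with (z + 6)
  => ( 5 - x ) == 13
stmt 2: x := z * y  -- replace 1 occurrence(s) of x with (z * y)
  => ( 5 - ( z * y ) ) == 13
stmt 1: y := y + z  -- replace 1 occurrence(s) of y with (y + z)
  => ( 5 - ( z * ( y + z ) ) ) == 13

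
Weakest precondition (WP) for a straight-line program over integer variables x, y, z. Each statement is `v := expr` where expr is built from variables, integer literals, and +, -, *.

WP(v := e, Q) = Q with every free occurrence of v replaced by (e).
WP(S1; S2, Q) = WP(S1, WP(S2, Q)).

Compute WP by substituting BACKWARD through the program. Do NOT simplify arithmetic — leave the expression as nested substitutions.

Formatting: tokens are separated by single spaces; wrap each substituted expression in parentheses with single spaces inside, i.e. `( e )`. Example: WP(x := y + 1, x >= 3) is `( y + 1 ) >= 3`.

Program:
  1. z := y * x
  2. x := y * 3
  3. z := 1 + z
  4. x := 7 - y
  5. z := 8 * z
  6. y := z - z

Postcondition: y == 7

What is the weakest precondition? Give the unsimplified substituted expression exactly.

Answer: ( ( 8 * ( 1 + ( y * x ) ) ) - ( 8 * ( 1 + ( y * x ) ) ) ) == 7

Derivation:
post: y == 7
stmt 6: y := z - z  -- replace 1 occurrence(s) of y with (z - z)
  => ( z - z ) == 7
stmt 5: z := 8 * z  -- replace 2 occurrence(s) of z with (8 * z)
  => ( ( 8 * z ) - ( 8 * z ) ) == 7
stmt 4: x := 7 - y  -- replace 0 occurrence(s) of x with (7 - y)
  => ( ( 8 * z ) - ( 8 * z ) ) == 7
stmt 3: z := 1 + z  -- replace 2 occurrence(s) of z with (1 + z)
  => ( ( 8 * ( 1 + z ) ) - ( 8 * ( 1 + z ) ) ) == 7
stmt 2: x := y * 3  -- replace 0 occurrence(s) of x with (y * 3)
  => ( ( 8 * ( 1 + z ) ) - ( 8 * ( 1 + z ) ) ) == 7
stmt 1: z := y * x  -- replace 2 occurrence(s) of z with (y * x)
  => ( ( 8 * ( 1 + ( y * x ) ) ) - ( 8 * ( 1 + ( y * x ) ) ) ) == 7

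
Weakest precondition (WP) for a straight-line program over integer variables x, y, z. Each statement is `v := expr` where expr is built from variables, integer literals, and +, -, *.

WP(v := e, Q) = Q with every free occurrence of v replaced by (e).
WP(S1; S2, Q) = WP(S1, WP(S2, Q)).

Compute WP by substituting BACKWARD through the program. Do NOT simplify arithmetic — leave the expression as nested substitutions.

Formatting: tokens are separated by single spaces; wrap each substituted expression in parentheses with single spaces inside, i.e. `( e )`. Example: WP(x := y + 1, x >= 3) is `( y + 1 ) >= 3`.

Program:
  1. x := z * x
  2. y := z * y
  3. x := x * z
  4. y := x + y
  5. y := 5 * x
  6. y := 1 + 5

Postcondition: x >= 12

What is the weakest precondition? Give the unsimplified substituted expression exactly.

Answer: ( ( z * x ) * z ) >= 12

Derivation:
post: x >= 12
stmt 6: y := 1 + 5  -- replace 0 occurrence(s) of y with (1 + 5)
  => x >= 12
stmt 5: y := 5 * x  -- replace 0 occurrence(s) of y with (5 * x)
  => x >= 12
stmt 4: y := x + y  -- replace 0 occurrence(s) of y with (x + y)
  => x >= 12
stmt 3: x := x * z  -- replace 1 occurrence(s) of x with (x * z)
  => ( x * z ) >= 12
stmt 2: y := z * y  -- replace 0 occurrence(s) of y with (z * y)
  => ( x * z ) >= 12
stmt 1: x := z * x  -- replace 1 occurrence(s) of x with (z * x)
  => ( ( z * x ) * z ) >= 12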